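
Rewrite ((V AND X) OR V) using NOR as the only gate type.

((((V NOR V) NOR (X NOR X)) NOR V) NOR (((V NOR V) NOR (X NOR X)) NOR V))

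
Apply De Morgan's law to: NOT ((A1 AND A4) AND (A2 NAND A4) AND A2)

NOT (A1 AND A4) OR NOT (A2 NAND A4) OR NOT A2
De Morgan's: NOT(AND of terms) = OR of negations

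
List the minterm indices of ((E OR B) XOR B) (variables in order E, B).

Σm(2) = (E AND NOT B)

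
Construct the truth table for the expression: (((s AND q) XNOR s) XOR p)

p | s | q | Output
------------------
0 | 0 | 0 | 1
0 | 0 | 1 | 1
0 | 1 | 0 | 0
0 | 1 | 1 | 1
1 | 0 | 0 | 0
1 | 0 | 1 | 0
1 | 1 | 0 | 1
1 | 1 | 1 | 0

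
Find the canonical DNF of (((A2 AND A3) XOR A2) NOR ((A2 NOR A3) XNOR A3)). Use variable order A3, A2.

(NOT A3 AND NOT A2) OR (A3 AND NOT A2) OR (A3 AND A2)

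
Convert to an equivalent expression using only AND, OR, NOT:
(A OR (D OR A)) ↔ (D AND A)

((A OR (D OR A)) AND (D AND A)) OR (NOT (A OR (D OR A)) AND NOT (D AND A))
(Biconditional = both true or both false)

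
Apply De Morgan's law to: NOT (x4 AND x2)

NOT x4 OR NOT x2
De Morgan's: NOT(AND of terms) = OR of negations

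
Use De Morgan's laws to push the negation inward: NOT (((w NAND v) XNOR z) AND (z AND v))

NOT ((w NAND v) XNOR z) OR NOT (z AND v)
De Morgan's: NOT(AND of terms) = OR of negations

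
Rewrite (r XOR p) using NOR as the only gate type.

((((r NOR p) NOR (r NOR p)) NOR ((r NOR p) NOR (r NOR p))) NOR ((((r NOR r) NOR (p NOR p)) NOR ((r NOR r) NOR (p NOR p))) NOR (((r NOR r) NOR (p NOR p)) NOR ((r NOR r) NOR (p NOR p)))))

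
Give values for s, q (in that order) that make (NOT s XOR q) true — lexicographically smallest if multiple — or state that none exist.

s=0, q=0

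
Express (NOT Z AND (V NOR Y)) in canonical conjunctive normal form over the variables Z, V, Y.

(Z OR V OR NOT Y) AND (Z OR NOT V OR Y) AND (Z OR NOT V OR NOT Y) AND (NOT Z OR V OR Y) AND (NOT Z OR V OR NOT Y) AND (NOT Z OR NOT V OR Y) AND (NOT Z OR NOT V OR NOT Y)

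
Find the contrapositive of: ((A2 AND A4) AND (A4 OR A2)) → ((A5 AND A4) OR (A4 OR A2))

Contrapositive: NOT ((A5 AND A4) OR (A4 OR A2)) → NOT ((A2 AND A4) AND (A4 OR A2))
Note: A statement and its contrapositive are logically equivalent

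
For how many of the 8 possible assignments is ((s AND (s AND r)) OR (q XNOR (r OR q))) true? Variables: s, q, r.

Satisfying assignments: (0,0,0), (0,1,0), (0,1,1), (1,0,0), (1,0,1), (1,1,0), (1,1,1)
Count: 7 out of 8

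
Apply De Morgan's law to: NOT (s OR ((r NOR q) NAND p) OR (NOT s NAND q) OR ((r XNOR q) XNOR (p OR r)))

NOT s AND NOT ((r NOR q) NAND p) AND NOT (NOT s NAND q) AND NOT ((r XNOR q) XNOR (p OR r))
De Morgan's: NOT(OR of terms) = AND of negations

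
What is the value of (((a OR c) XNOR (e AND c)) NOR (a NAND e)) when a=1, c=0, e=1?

Substituting: (((1 OR 0) XNOR (1 AND 0)) NOR (1 NAND 1))
= 1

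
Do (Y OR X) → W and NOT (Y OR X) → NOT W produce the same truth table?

No, Inverse is not equivalent to original (counterexample: Y=0, X=0, W=1)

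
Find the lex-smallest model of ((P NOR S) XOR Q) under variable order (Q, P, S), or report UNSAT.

Q=0, P=0, S=0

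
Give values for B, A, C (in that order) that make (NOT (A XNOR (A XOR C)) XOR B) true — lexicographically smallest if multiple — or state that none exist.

B=0, A=0, C=1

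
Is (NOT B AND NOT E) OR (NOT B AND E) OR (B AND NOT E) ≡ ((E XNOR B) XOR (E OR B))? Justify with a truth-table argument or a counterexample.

Yes, they are equivalent — the two output columns agree on all 4 assignments:
B | E | Expression 1 | Expression 2
-----------------------------------
0 | 0 | 1 | 1
0 | 1 | 1 | 1
1 | 0 | 1 | 1
1 | 1 | 0 | 0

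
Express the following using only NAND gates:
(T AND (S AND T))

((T NAND ((S NAND T) NAND (S NAND T))) NAND (T NAND ((S NAND T) NAND (S NAND T))))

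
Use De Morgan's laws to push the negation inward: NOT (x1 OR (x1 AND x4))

NOT x1 AND NOT (x1 AND x4)
De Morgan's: NOT(OR of terms) = AND of negations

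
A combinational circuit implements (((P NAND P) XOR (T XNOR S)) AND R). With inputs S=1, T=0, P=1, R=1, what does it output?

Substituting: (((1 NAND 1) XOR (0 XNOR 1)) AND 1)
= 0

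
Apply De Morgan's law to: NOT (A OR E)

NOT A AND NOT E
De Morgan's: NOT(OR of terms) = AND of negations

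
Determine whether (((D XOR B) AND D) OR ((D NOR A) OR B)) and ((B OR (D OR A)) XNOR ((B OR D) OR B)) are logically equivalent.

Yes, they are equivalent — the two output columns agree on all 8 assignments:
A | D | B | Expression 1 | Expression 2
---------------------------------------
0 | 0 | 0 | 1 | 1
0 | 0 | 1 | 1 | 1
0 | 1 | 0 | 1 | 1
0 | 1 | 1 | 1 | 1
1 | 0 | 0 | 0 | 0
1 | 0 | 1 | 1 | 1
1 | 1 | 0 | 1 | 1
1 | 1 | 1 | 1 | 1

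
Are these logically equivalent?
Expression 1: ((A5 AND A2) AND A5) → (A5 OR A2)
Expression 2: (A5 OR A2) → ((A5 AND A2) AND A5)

No, Converse is not equivalent to original (counterexample: A5=0, A2=1)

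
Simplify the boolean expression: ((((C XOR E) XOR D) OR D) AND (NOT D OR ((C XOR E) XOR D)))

By distribution ((E OR v) AND (E OR NOT v) = E):
= ((C XOR E) XOR D)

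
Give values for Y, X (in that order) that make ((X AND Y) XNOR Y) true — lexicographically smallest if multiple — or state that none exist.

Y=0, X=0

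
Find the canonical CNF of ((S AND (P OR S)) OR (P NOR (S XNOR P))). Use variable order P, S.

(P OR S) AND (NOT P OR S)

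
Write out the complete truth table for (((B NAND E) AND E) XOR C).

C | E | B | Output
------------------
0 | 0 | 0 | 0
0 | 0 | 1 | 0
0 | 1 | 0 | 1
0 | 1 | 1 | 0
1 | 0 | 0 | 1
1 | 0 | 1 | 1
1 | 1 | 0 | 0
1 | 1 | 1 | 1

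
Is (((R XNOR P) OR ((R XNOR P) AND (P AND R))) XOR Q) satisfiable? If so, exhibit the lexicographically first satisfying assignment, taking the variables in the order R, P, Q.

R=0, P=0, Q=0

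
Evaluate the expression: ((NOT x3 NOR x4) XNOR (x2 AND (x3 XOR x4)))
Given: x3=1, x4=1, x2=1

Substituting: ((NOT 1 NOR 1) XNOR (1 AND (1 XOR 1)))
= 1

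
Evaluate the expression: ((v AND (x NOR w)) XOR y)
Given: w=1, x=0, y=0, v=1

Substituting: ((1 AND (0 NOR 1)) XOR 0)
= 0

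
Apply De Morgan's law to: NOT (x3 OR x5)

NOT x3 AND NOT x5
De Morgan's: NOT(OR of terms) = AND of negations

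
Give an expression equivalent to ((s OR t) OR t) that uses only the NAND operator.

((((s NAND s) NAND (t NAND t)) NAND ((s NAND s) NAND (t NAND t))) NAND (t NAND t))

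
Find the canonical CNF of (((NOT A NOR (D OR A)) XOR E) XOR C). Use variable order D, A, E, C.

(D OR A OR E OR C) AND (D OR A OR NOT E OR NOT C) AND (D OR NOT A OR E OR C) AND (D OR NOT A OR NOT E OR NOT C) AND (NOT D OR A OR E OR C) AND (NOT D OR A OR NOT E OR NOT C) AND (NOT D OR NOT A OR E OR C) AND (NOT D OR NOT A OR NOT E OR NOT C)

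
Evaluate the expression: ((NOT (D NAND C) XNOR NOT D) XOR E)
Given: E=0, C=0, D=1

Substituting: ((NOT (1 NAND 0) XNOR NOT 1) XOR 0)
= 1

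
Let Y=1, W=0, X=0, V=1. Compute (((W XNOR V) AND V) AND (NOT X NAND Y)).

Substituting: (((0 XNOR 1) AND 1) AND (NOT 0 NAND 1))
= 0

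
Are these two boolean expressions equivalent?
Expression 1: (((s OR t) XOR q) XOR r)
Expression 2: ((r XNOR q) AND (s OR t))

No. Counterexample: with t=0, s=0, q=0, r=1, Expression 1 = 1 but Expression 2 = 0.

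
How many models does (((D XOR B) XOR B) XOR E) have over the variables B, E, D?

Satisfying assignments: (0,0,1), (0,1,0), (1,0,1), (1,1,0)
Count: 4 out of 8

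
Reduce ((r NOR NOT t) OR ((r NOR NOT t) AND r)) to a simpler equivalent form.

By absorption (E OR (E AND v) = E):
= (r NOR NOT t)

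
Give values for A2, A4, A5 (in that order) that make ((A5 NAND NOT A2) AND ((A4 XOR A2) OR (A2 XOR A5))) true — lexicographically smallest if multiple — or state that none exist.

A2=0, A4=1, A5=0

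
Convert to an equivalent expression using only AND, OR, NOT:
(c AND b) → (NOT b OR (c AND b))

NOT (c AND b) OR (NOT b OR (c AND b))
(Implication elimination: A → B = NOT A OR B)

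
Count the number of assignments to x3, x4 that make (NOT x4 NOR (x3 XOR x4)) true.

Satisfying assignments: (1,1)
Count: 1 out of 4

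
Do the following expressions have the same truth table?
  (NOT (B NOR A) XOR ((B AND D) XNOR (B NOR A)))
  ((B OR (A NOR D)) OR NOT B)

No. Counterexample: with A=0, B=0, D=0, Expression 1 = 0 but Expression 2 = 1.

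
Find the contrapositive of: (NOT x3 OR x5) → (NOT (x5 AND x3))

Contrapositive: (x5 AND x3) → NOT (NOT x3 OR x5)
Note: A statement and its contrapositive are logically equivalent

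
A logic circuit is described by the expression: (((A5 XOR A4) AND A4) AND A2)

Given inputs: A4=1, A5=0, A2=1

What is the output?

Substituting: (((0 XOR 1) AND 1) AND 1)
= 1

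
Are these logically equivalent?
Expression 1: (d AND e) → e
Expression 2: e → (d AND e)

No, Converse is not equivalent to original (counterexample: b=0, d=0, e=1)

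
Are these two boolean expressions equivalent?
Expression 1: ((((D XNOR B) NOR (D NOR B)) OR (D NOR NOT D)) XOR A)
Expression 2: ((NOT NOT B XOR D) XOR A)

Yes, they are equivalent — the two output columns agree on all 8 assignments:
D | A | B | Expression 1 | Expression 2
---------------------------------------
0 | 0 | 0 | 0 | 0
0 | 0 | 1 | 1 | 1
0 | 1 | 0 | 1 | 1
0 | 1 | 1 | 0 | 0
1 | 0 | 0 | 1 | 1
1 | 0 | 1 | 0 | 0
1 | 1 | 0 | 0 | 0
1 | 1 | 1 | 1 | 1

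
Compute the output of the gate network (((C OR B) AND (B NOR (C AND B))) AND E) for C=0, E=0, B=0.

Substituting: (((0 OR 0) AND (0 NOR (0 AND 0))) AND 0)
= 0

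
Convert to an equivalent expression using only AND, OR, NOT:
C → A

NOT C OR A
(Implication elimination: A → B = NOT A OR B)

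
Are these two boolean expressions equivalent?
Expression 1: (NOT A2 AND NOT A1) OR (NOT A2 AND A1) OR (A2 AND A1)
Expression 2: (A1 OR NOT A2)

Yes, they are equivalent — the two output columns agree on all 4 assignments:
A2 | A1 | Expression 1 | Expression 2
-------------------------------------
0 | 0 | 1 | 1
0 | 1 | 1 | 1
1 | 0 | 0 | 0
1 | 1 | 1 | 1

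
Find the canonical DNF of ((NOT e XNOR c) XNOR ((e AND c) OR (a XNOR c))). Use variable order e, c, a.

(NOT e AND NOT c AND a) OR (NOT e AND c AND a) OR (e AND NOT c AND NOT a)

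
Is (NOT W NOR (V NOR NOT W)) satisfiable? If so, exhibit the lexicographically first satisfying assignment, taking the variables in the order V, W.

V=1, W=1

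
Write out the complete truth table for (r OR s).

r | s | Output
--------------
0 | 0 | 0
0 | 1 | 1
1 | 0 | 1
1 | 1 | 1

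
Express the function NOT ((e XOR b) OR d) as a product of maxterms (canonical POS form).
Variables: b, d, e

ΠM(1, 2, 3, 4, 6, 7) = (b OR d OR NOT e) AND (b OR NOT d OR e) AND (b OR NOT d OR NOT e) AND (NOT b OR d OR e) AND (NOT b OR NOT d OR e) AND (NOT b OR NOT d OR NOT e)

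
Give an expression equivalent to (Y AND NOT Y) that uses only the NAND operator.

((Y NAND (Y NAND Y)) NAND (Y NAND (Y NAND Y)))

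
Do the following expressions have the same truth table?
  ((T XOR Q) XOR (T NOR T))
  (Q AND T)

No. Counterexample: with Q=0, T=0, Expression 1 = 1 but Expression 2 = 0.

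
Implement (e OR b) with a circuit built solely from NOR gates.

((e NOR b) NOR (e NOR b))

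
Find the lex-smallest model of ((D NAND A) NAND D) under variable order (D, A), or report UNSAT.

D=0, A=0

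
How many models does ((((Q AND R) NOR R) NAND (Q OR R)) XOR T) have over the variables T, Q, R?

Satisfying assignments: (0,0,0), (0,0,1), (0,1,1), (1,1,0)
Count: 4 out of 8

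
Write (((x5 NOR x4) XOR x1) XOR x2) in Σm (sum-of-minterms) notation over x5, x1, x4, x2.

Σm(0, 3, 5, 6, 9, 11, 12, 14) = (NOT x5 AND NOT x1 AND NOT x4 AND NOT x2) OR (NOT x5 AND NOT x1 AND x4 AND x2) OR (NOT x5 AND x1 AND NOT x4 AND x2) OR (NOT x5 AND x1 AND x4 AND NOT x2) OR (x5 AND NOT x1 AND NOT x4 AND x2) OR (x5 AND NOT x1 AND x4 AND x2) OR (x5 AND x1 AND NOT x4 AND NOT x2) OR (x5 AND x1 AND x4 AND NOT x2)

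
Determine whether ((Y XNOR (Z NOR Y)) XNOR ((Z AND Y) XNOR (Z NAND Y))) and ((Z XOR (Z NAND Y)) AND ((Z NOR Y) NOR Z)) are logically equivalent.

No. Counterexample: with Y=0, Z=0, Expression 1 = 1 but Expression 2 = 0.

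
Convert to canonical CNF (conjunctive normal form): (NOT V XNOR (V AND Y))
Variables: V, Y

(V OR Y) AND (V OR NOT Y) AND (NOT V OR NOT Y)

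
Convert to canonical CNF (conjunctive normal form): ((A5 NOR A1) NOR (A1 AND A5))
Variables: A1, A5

(A1 OR A5) AND (NOT A1 OR NOT A5)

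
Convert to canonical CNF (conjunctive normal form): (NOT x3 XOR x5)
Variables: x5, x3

(x5 OR NOT x3) AND (NOT x5 OR x3)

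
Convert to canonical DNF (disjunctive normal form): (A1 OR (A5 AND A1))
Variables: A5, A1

(NOT A5 AND A1) OR (A5 AND A1)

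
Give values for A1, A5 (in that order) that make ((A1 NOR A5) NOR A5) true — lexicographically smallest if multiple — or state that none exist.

A1=1, A5=0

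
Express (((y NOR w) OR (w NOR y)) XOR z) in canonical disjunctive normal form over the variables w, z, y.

(NOT w AND NOT z AND NOT y) OR (NOT w AND z AND y) OR (w AND z AND NOT y) OR (w AND z AND y)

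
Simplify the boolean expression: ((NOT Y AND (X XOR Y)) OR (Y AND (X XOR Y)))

By distribution ((E AND v) OR (E AND NOT v) = E):
= (X XOR Y)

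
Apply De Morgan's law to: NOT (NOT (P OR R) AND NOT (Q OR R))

(P OR R) OR (Q OR R)
De Morgan's: NOT(AND of terms) = OR of negations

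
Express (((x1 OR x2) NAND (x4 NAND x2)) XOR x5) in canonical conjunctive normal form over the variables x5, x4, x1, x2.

(x5 OR x4 OR x1 OR NOT x2) AND (x5 OR x4 OR NOT x1 OR x2) AND (x5 OR x4 OR NOT x1 OR NOT x2) AND (x5 OR NOT x4 OR NOT x1 OR x2) AND (NOT x5 OR x4 OR x1 OR x2) AND (NOT x5 OR NOT x4 OR x1 OR x2) AND (NOT x5 OR NOT x4 OR x1 OR NOT x2) AND (NOT x5 OR NOT x4 OR NOT x1 OR NOT x2)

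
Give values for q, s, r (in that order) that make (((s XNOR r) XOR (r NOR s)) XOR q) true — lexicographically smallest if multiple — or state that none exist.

q=0, s=1, r=1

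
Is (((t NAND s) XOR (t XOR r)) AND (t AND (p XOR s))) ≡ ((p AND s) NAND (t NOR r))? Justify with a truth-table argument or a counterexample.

No. Counterexample: with p=0, t=0, s=0, r=0, Expression 1 = 0 but Expression 2 = 1.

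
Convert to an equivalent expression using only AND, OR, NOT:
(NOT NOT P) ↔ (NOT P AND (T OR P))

((NOT NOT P) AND (NOT P AND (T OR P))) OR (NOT P AND NOT (NOT P AND (T OR P)))
(Biconditional = both true or both false)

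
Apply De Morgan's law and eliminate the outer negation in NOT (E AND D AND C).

NOT E OR NOT D OR NOT C
De Morgan's: NOT(AND of terms) = OR of negations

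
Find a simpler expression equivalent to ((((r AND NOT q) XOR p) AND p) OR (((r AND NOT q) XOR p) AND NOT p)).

By distribution ((E AND v) OR (E AND NOT v) = E):
= ((r AND NOT q) XOR p)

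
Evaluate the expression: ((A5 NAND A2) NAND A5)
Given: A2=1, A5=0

Substituting: ((0 NAND 1) NAND 0)
= 1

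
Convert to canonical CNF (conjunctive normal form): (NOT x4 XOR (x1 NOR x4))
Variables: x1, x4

(x1 OR x4) AND (x1 OR NOT x4) AND (NOT x1 OR NOT x4)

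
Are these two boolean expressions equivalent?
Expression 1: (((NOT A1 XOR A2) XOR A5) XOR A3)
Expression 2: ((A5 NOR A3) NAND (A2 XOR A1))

No. Counterexample: with A2=0, A5=0, A1=0, A3=1, Expression 1 = 0 but Expression 2 = 1.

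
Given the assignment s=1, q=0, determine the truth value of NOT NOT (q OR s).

Substituting: NOT NOT (0 OR 1)
= 1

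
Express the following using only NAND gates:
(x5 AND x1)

((x5 NAND x1) NAND (x5 NAND x1))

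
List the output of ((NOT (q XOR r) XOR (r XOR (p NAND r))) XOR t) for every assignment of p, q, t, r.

p | q | t | r | Output
----------------------
0 | 0 | 0 | 0 | 0
0 | 0 | 0 | 1 | 0
0 | 0 | 1 | 0 | 1
0 | 0 | 1 | 1 | 1
0 | 1 | 0 | 0 | 1
0 | 1 | 0 | 1 | 1
0 | 1 | 1 | 0 | 0
0 | 1 | 1 | 1 | 0
1 | 0 | 0 | 0 | 0
1 | 0 | 0 | 1 | 1
1 | 0 | 1 | 0 | 1
1 | 0 | 1 | 1 | 0
1 | 1 | 0 | 0 | 1
1 | 1 | 0 | 1 | 0
1 | 1 | 1 | 0 | 0
1 | 1 | 1 | 1 | 1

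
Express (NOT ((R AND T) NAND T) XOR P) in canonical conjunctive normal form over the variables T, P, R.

(T OR P OR R) AND (T OR P OR NOT R) AND (NOT T OR P OR R) AND (NOT T OR NOT P OR NOT R)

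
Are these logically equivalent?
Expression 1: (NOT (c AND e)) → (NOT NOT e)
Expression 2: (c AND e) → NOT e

No, Inverse is not equivalent to original (counterexample: d=0, c=0, e=0)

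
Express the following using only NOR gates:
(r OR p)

((r NOR p) NOR (r NOR p))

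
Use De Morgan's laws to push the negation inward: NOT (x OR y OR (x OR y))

NOT x AND NOT y AND NOT (x OR y)
De Morgan's: NOT(OR of terms) = AND of negations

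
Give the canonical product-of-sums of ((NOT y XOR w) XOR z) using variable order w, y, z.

ΠM(1, 2, 4, 7) = (w OR y OR NOT z) AND (w OR NOT y OR z) AND (NOT w OR y OR z) AND (NOT w OR NOT y OR NOT z)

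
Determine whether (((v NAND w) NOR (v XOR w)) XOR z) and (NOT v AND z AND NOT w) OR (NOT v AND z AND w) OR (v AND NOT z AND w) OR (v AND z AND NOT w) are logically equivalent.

Yes, they are equivalent — the two output columns agree on all 8 assignments:
v | z | w | Expression 1 | Expression 2
---------------------------------------
0 | 0 | 0 | 0 | 0
0 | 0 | 1 | 0 | 0
0 | 1 | 0 | 1 | 1
0 | 1 | 1 | 1 | 1
1 | 0 | 0 | 0 | 0
1 | 0 | 1 | 1 | 1
1 | 1 | 0 | 1 | 1
1 | 1 | 1 | 0 | 0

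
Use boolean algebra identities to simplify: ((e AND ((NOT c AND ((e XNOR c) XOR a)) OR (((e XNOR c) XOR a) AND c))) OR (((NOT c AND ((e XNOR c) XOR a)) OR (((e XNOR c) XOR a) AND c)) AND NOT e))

By distribution ((E AND v) OR (E AND NOT v) = E) then distribution ((E AND v) OR (E AND NOT v) = E):
= ((e XNOR c) XOR a)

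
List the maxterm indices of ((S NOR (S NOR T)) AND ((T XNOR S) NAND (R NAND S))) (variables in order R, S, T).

ΠM(0, 2, 3, 4, 6, 7) = (R OR S OR T) AND (R OR NOT S OR T) AND (R OR NOT S OR NOT T) AND (NOT R OR S OR T) AND (NOT R OR NOT S OR T) AND (NOT R OR NOT S OR NOT T)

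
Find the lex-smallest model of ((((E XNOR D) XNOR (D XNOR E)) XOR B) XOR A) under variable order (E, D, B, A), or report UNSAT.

E=0, D=0, B=0, A=0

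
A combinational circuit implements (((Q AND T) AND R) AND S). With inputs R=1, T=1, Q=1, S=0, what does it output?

Substituting: (((1 AND 1) AND 1) AND 0)
= 0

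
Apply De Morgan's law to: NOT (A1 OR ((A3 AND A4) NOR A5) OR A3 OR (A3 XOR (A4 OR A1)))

NOT A1 AND NOT ((A3 AND A4) NOR A5) AND NOT A3 AND NOT (A3 XOR (A4 OR A1))
De Morgan's: NOT(OR of terms) = AND of negations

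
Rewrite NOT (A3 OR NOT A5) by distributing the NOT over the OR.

NOT A3 AND A5
De Morgan's: NOT(OR of terms) = AND of negations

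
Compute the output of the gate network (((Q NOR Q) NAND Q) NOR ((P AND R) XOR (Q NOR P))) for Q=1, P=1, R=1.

Substituting: (((1 NOR 1) NAND 1) NOR ((1 AND 1) XOR (1 NOR 1)))
= 0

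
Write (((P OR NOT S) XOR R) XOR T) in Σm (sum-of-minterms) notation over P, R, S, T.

Σm(0, 3, 5, 6, 8, 10, 13, 15) = (NOT P AND NOT R AND NOT S AND NOT T) OR (NOT P AND NOT R AND S AND T) OR (NOT P AND R AND NOT S AND T) OR (NOT P AND R AND S AND NOT T) OR (P AND NOT R AND NOT S AND NOT T) OR (P AND NOT R AND S AND NOT T) OR (P AND R AND NOT S AND T) OR (P AND R AND S AND T)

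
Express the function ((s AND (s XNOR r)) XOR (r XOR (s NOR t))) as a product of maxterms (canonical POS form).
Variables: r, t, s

ΠM(1, 2, 3, 4, 5, 7) = (r OR t OR NOT s) AND (r OR NOT t OR s) AND (r OR NOT t OR NOT s) AND (NOT r OR t OR s) AND (NOT r OR t OR NOT s) AND (NOT r OR NOT t OR NOT s)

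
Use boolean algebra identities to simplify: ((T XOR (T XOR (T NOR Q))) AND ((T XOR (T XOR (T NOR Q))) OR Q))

By absorption (E AND (E OR v) = E) then XOR self-cancellation ((E XOR v) XOR v = E):
= (T NOR Q)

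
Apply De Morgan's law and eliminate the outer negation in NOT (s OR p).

NOT s AND NOT p
De Morgan's: NOT(OR of terms) = AND of negations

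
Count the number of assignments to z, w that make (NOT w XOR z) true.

Satisfying assignments: (0,0), (1,1)
Count: 2 out of 4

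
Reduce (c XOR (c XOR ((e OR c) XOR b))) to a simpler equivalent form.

By XOR self-cancellation ((E XOR v) XOR v = E):
= ((e OR c) XOR b)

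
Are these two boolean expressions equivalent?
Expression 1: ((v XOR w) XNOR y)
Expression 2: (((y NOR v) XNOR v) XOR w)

No. Counterexample: with y=0, v=0, w=0, Expression 1 = 1 but Expression 2 = 0.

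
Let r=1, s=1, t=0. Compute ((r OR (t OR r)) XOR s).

Substituting: ((1 OR (0 OR 1)) XOR 1)
= 0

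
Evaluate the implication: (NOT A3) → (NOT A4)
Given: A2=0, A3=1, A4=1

Antecedent (NOT A3) = 0; consequent (NOT A4) = 0.
0 → 0 = 1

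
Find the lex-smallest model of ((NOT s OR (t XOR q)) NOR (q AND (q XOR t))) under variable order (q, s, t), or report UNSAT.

q=0, s=1, t=0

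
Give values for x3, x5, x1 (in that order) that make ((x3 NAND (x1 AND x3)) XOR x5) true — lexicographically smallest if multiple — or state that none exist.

x3=0, x5=0, x1=0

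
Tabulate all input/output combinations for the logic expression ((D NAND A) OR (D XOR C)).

A | C | D | Output
------------------
0 | 0 | 0 | 1
0 | 0 | 1 | 1
0 | 1 | 0 | 1
0 | 1 | 1 | 1
1 | 0 | 0 | 1
1 | 0 | 1 | 1
1 | 1 | 0 | 1
1 | 1 | 1 | 0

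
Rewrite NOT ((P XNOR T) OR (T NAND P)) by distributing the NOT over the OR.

NOT (P XNOR T) AND NOT (T NAND P)
De Morgan's: NOT(OR of terms) = AND of negations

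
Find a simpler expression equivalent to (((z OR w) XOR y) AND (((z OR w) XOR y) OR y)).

By absorption (E AND (E OR v) = E):
= ((z OR w) XOR y)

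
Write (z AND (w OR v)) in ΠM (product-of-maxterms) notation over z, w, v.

ΠM(0, 1, 2, 3, 4) = (z OR w OR v) AND (z OR w OR NOT v) AND (z OR NOT w OR v) AND (z OR NOT w OR NOT v) AND (NOT z OR w OR v)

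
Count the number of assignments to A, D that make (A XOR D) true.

Satisfying assignments: (0,1), (1,0)
Count: 2 out of 4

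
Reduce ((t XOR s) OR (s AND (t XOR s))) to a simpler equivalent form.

By absorption (E OR (E AND v) = E):
= (t XOR s)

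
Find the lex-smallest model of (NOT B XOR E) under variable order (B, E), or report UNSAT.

B=0, E=0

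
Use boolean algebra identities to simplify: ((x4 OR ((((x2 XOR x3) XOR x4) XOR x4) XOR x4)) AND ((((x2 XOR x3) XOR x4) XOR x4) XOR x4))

By absorption (E AND (E OR v) = E) then XOR self-cancellation ((E XOR v) XOR v = E):
= ((x2 XOR x3) XOR x4)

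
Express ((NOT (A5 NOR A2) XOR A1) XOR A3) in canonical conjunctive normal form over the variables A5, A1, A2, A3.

(A5 OR A1 OR A2 OR A3) AND (A5 OR A1 OR NOT A2 OR NOT A3) AND (A5 OR NOT A1 OR A2 OR NOT A3) AND (A5 OR NOT A1 OR NOT A2 OR A3) AND (NOT A5 OR A1 OR A2 OR NOT A3) AND (NOT A5 OR A1 OR NOT A2 OR NOT A3) AND (NOT A5 OR NOT A1 OR A2 OR A3) AND (NOT A5 OR NOT A1 OR NOT A2 OR A3)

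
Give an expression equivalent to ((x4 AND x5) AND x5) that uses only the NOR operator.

((((x4 NOR x4) NOR (x5 NOR x5)) NOR ((x4 NOR x4) NOR (x5 NOR x5))) NOR (x5 NOR x5))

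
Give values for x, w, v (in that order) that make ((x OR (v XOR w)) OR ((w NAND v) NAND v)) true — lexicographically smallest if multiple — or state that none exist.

x=0, w=0, v=0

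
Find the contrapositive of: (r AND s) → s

Contrapositive: NOT s → NOT (r AND s)
Note: A statement and its contrapositive are logically equivalent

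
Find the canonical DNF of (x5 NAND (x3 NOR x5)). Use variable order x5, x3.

(NOT x5 AND NOT x3) OR (NOT x5 AND x3) OR (x5 AND NOT x3) OR (x5 AND x3)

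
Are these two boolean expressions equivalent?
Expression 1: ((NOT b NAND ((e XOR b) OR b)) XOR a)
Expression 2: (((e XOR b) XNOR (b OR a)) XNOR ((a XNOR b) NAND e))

No. Counterexample: with b=0, a=0, e=1, Expression 1 = 0 but Expression 2 = 1.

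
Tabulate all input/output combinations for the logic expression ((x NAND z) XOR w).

x | z | w | Output
------------------
0 | 0 | 0 | 1
0 | 0 | 1 | 0
0 | 1 | 0 | 1
0 | 1 | 1 | 0
1 | 0 | 0 | 1
1 | 0 | 1 | 0
1 | 1 | 0 | 0
1 | 1 | 1 | 1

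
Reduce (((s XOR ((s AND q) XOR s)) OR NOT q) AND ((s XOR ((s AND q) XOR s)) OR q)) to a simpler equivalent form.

By distribution ((E OR v) AND (E OR NOT v) = E) then XOR self-cancellation ((E XOR v) XOR v = E):
= (s AND q)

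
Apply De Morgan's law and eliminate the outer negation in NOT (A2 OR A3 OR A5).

NOT A2 AND NOT A3 AND NOT A5
De Morgan's: NOT(OR of terms) = AND of negations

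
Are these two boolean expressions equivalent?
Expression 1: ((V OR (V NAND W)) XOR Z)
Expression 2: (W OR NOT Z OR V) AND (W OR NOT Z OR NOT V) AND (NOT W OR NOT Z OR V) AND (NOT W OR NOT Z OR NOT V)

Yes, they are equivalent — the two output columns agree on all 8 assignments:
W | Z | V | Expression 1 | Expression 2
---------------------------------------
0 | 0 | 0 | 1 | 1
0 | 0 | 1 | 1 | 1
0 | 1 | 0 | 0 | 0
0 | 1 | 1 | 0 | 0
1 | 0 | 0 | 1 | 1
1 | 0 | 1 | 1 | 1
1 | 1 | 0 | 0 | 0
1 | 1 | 1 | 0 | 0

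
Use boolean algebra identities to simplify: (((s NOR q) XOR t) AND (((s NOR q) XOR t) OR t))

By absorption (E AND (E OR v) = E):
= ((s NOR q) XOR t)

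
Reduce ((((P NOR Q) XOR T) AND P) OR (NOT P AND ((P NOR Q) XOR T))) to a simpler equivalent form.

By distribution ((E AND v) OR (E AND NOT v) = E):
= ((P NOR Q) XOR T)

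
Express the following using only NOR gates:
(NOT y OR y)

(((y NOR y) NOR y) NOR ((y NOR y) NOR y))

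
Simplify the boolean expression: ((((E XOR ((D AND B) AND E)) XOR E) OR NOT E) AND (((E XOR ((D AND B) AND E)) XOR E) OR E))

By distribution ((E OR v) AND (E OR NOT v) = E) then XOR self-cancellation ((E XOR v) XOR v = E):
= ((D AND B) AND E)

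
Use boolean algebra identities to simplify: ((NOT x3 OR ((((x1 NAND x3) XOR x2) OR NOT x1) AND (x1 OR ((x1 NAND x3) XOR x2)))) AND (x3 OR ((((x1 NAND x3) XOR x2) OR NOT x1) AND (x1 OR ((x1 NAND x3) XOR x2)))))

By distribution ((E OR v) AND (E OR NOT v) = E) then distribution ((E OR v) AND (E OR NOT v) = E):
= ((x1 NAND x3) XOR x2)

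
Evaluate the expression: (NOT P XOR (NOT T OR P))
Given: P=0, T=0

Substituting: (NOT 0 XOR (NOT 0 OR 0))
= 0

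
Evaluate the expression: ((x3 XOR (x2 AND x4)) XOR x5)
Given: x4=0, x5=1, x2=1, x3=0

Substituting: ((0 XOR (1 AND 0)) XOR 1)
= 1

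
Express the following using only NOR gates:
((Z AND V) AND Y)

((((Z NOR Z) NOR (V NOR V)) NOR ((Z NOR Z) NOR (V NOR V))) NOR (Y NOR Y))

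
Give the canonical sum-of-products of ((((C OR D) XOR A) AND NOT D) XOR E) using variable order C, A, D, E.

Σm(1, 3, 4, 7, 8, 11, 13, 15) = (NOT C AND NOT A AND NOT D AND E) OR (NOT C AND NOT A AND D AND E) OR (NOT C AND A AND NOT D AND NOT E) OR (NOT C AND A AND D AND E) OR (C AND NOT A AND NOT D AND NOT E) OR (C AND NOT A AND D AND E) OR (C AND A AND NOT D AND E) OR (C AND A AND D AND E)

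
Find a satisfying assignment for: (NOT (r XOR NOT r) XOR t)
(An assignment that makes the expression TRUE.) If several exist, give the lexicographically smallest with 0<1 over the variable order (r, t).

r=0, t=1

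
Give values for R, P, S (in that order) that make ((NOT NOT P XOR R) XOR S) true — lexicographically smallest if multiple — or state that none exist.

R=0, P=0, S=1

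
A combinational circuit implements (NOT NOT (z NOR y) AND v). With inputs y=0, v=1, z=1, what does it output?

Substituting: (NOT NOT (1 NOR 0) AND 1)
= 0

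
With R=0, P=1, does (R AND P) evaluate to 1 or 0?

Substituting: (0 AND 1)
= 0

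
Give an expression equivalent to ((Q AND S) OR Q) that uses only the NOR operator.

((((Q NOR Q) NOR (S NOR S)) NOR Q) NOR (((Q NOR Q) NOR (S NOR S)) NOR Q))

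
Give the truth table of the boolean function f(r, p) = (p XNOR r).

r | p | Output
--------------
0 | 0 | 1
0 | 1 | 0
1 | 0 | 0
1 | 1 | 1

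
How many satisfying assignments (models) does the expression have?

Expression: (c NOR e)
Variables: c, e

Satisfying assignments: (0,0)
Count: 1 out of 4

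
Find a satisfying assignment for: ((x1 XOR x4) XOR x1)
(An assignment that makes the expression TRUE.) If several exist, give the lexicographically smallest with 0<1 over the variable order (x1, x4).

x1=0, x4=1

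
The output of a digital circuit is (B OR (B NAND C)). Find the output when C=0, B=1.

Substituting: (1 OR (1 NAND 0))
= 1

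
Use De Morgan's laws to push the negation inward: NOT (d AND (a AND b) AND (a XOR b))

NOT d OR NOT (a AND b) OR NOT (a XOR b)
De Morgan's: NOT(AND of terms) = OR of negations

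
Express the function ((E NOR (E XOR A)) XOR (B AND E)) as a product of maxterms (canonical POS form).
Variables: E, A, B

ΠM(2, 3, 4, 6) = (E OR NOT A OR B) AND (E OR NOT A OR NOT B) AND (NOT E OR A OR B) AND (NOT E OR NOT A OR B)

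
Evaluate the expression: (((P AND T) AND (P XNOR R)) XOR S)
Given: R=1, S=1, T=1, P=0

Substituting: (((0 AND 1) AND (0 XNOR 1)) XOR 1)
= 1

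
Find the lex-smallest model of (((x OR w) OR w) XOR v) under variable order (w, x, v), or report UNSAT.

w=0, x=0, v=1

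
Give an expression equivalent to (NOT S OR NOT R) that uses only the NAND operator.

(((S NAND S) NAND (S NAND S)) NAND ((R NAND R) NAND (R NAND R)))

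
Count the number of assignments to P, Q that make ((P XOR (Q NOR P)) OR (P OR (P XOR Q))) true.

Satisfying assignments: (0,0), (0,1), (1,0), (1,1)
Count: 4 out of 4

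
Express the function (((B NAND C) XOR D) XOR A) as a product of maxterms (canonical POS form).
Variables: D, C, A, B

ΠM(2, 3, 5, 6, 8, 9, 12, 15) = (D OR C OR NOT A OR B) AND (D OR C OR NOT A OR NOT B) AND (D OR NOT C OR A OR NOT B) AND (D OR NOT C OR NOT A OR B) AND (NOT D OR C OR A OR B) AND (NOT D OR C OR A OR NOT B) AND (NOT D OR NOT C OR A OR B) AND (NOT D OR NOT C OR NOT A OR NOT B)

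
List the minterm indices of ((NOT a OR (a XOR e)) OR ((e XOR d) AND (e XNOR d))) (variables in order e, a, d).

Σm(0, 1, 2, 3, 4, 5) = (NOT e AND NOT a AND NOT d) OR (NOT e AND NOT a AND d) OR (NOT e AND a AND NOT d) OR (NOT e AND a AND d) OR (e AND NOT a AND NOT d) OR (e AND NOT a AND d)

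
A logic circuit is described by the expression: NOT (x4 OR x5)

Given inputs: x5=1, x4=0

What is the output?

Substituting: NOT (0 OR 1)
= 0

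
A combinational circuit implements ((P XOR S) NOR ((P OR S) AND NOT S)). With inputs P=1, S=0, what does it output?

Substituting: ((1 XOR 0) NOR ((1 OR 0) AND NOT 0))
= 0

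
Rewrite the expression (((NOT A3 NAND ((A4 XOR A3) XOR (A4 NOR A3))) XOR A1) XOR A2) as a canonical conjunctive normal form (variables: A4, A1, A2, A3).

(A4 OR A1 OR A2 OR A3) AND (A4 OR A1 OR NOT A2 OR NOT A3) AND (A4 OR NOT A1 OR A2 OR NOT A3) AND (A4 OR NOT A1 OR NOT A2 OR A3) AND (NOT A4 OR A1 OR A2 OR A3) AND (NOT A4 OR A1 OR NOT A2 OR NOT A3) AND (NOT A4 OR NOT A1 OR A2 OR NOT A3) AND (NOT A4 OR NOT A1 OR NOT A2 OR A3)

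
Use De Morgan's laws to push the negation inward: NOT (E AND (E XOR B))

NOT E OR NOT (E XOR B)
De Morgan's: NOT(AND of terms) = OR of negations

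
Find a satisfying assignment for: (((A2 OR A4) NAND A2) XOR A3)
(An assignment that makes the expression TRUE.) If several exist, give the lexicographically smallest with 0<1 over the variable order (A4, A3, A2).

A4=0, A3=0, A2=0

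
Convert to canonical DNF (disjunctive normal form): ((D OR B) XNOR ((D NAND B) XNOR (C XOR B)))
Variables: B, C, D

(NOT B AND NOT C AND NOT D) OR (NOT B AND C AND D) OR (B AND NOT C AND NOT D) OR (B AND C AND D)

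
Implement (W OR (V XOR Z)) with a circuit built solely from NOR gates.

((W NOR ((((V NOR Z) NOR (V NOR Z)) NOR ((V NOR Z) NOR (V NOR Z))) NOR ((((V NOR V) NOR (Z NOR Z)) NOR ((V NOR V) NOR (Z NOR Z))) NOR (((V NOR V) NOR (Z NOR Z)) NOR ((V NOR V) NOR (Z NOR Z)))))) NOR (W NOR ((((V NOR Z) NOR (V NOR Z)) NOR ((V NOR Z) NOR (V NOR Z))) NOR ((((V NOR V) NOR (Z NOR Z)) NOR ((V NOR V) NOR (Z NOR Z))) NOR (((V NOR V) NOR (Z NOR Z)) NOR ((V NOR V) NOR (Z NOR Z)))))))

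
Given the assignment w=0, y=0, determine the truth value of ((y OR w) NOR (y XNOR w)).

Substituting: ((0 OR 0) NOR (0 XNOR 0))
= 0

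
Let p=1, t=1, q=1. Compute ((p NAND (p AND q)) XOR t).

Substituting: ((1 NAND (1 AND 1)) XOR 1)
= 1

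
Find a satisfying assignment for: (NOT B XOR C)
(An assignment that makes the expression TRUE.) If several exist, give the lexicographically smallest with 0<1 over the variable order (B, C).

B=0, C=0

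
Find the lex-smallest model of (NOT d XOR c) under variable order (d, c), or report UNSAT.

d=0, c=0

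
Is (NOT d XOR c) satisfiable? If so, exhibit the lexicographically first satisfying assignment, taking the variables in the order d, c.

d=0, c=0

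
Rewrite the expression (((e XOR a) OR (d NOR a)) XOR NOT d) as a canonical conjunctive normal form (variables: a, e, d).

(a OR e OR d) AND (a OR e OR NOT d) AND (a OR NOT e OR d) AND (NOT a OR e OR d) AND (NOT a OR NOT e OR NOT d)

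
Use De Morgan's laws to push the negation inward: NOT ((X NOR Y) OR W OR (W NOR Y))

NOT (X NOR Y) AND NOT W AND NOT (W NOR Y)
De Morgan's: NOT(OR of terms) = AND of negations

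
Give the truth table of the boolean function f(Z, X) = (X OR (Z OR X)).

Z | X | Output
--------------
0 | 0 | 0
0 | 1 | 1
1 | 0 | 1
1 | 1 | 1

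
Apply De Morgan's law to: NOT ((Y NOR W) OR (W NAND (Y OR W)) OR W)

NOT (Y NOR W) AND NOT (W NAND (Y OR W)) AND NOT W
De Morgan's: NOT(OR of terms) = AND of negations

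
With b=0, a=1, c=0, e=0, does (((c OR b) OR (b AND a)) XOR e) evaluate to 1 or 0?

Substituting: (((0 OR 0) OR (0 AND 1)) XOR 0)
= 0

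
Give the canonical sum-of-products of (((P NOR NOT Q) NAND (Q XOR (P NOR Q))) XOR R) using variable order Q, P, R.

Σm(0, 2, 5, 6) = (NOT Q AND NOT P AND NOT R) OR (NOT Q AND P AND NOT R) OR (Q AND NOT P AND R) OR (Q AND P AND NOT R)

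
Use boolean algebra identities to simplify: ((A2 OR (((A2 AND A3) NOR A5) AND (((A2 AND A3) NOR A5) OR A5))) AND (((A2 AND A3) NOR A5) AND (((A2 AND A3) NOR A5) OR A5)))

By absorption (E AND (E OR v) = E) then absorption (E AND (E OR v) = E):
= ((A2 AND A3) NOR A5)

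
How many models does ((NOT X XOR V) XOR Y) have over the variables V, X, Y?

Satisfying assignments: (0,0,0), (0,1,1), (1,0,1), (1,1,0)
Count: 4 out of 8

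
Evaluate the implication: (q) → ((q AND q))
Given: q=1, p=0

Antecedent (q) = 1; consequent ((q AND q)) = 1.
1 → 1 = 1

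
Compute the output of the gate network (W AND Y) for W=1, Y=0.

Substituting: (1 AND 0)
= 0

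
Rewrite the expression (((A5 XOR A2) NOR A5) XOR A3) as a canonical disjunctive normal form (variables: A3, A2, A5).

(NOT A3 AND NOT A2 AND NOT A5) OR (A3 AND NOT A2 AND A5) OR (A3 AND A2 AND NOT A5) OR (A3 AND A2 AND A5)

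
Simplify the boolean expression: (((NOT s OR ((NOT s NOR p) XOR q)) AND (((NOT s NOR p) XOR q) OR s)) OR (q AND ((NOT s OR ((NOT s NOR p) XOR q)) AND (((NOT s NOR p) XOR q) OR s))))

By absorption (E OR (E AND v) = E) then distribution ((E OR v) AND (E OR NOT v) = E):
= ((NOT s NOR p) XOR q)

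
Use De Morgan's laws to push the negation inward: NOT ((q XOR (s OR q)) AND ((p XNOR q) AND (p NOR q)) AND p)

NOT (q XOR (s OR q)) OR NOT ((p XNOR q) AND (p NOR q)) OR NOT p
De Morgan's: NOT(AND of terms) = OR of negations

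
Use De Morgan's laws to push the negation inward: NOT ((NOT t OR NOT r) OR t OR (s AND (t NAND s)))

NOT (NOT t OR NOT r) AND NOT t AND NOT (s AND (t NAND s))
De Morgan's: NOT(OR of terms) = AND of negations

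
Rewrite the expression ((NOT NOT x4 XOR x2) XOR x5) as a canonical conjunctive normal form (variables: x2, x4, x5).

(x2 OR x4 OR x5) AND (x2 OR NOT x4 OR NOT x5) AND (NOT x2 OR x4 OR NOT x5) AND (NOT x2 OR NOT x4 OR x5)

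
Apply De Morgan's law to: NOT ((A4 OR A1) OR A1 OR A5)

NOT (A4 OR A1) AND NOT A1 AND NOT A5
De Morgan's: NOT(OR of terms) = AND of negations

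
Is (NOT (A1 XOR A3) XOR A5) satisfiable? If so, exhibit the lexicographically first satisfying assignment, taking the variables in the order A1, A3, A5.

A1=0, A3=0, A5=0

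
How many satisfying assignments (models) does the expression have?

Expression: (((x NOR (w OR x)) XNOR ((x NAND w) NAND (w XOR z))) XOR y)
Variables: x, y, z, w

Satisfying assignments: (0,0,0,0), (0,0,0,1), (0,1,1,0), (0,1,1,1), (1,0,1,0), (1,1,0,0), (1,1,0,1), (1,1,1,1)
Count: 8 out of 16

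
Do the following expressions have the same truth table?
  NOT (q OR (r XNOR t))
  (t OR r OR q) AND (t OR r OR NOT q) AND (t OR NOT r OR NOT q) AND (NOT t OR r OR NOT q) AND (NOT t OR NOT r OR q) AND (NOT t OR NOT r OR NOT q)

Yes, they are equivalent — the two output columns agree on all 8 assignments:
t | r | q | Expression 1 | Expression 2
---------------------------------------
0 | 0 | 0 | 0 | 0
0 | 0 | 1 | 0 | 0
0 | 1 | 0 | 1 | 1
0 | 1 | 1 | 0 | 0
1 | 0 | 0 | 1 | 1
1 | 0 | 1 | 0 | 0
1 | 1 | 0 | 0 | 0
1 | 1 | 1 | 0 | 0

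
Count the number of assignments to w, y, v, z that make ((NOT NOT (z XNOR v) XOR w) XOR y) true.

Satisfying assignments: (0,0,0,0), (0,0,1,1), (0,1,0,1), (0,1,1,0), (1,0,0,1), (1,0,1,0), (1,1,0,0), (1,1,1,1)
Count: 8 out of 16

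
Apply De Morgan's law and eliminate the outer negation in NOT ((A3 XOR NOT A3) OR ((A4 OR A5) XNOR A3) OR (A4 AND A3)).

NOT (A3 XOR NOT A3) AND NOT ((A4 OR A5) XNOR A3) AND NOT (A4 AND A3)
De Morgan's: NOT(OR of terms) = AND of negations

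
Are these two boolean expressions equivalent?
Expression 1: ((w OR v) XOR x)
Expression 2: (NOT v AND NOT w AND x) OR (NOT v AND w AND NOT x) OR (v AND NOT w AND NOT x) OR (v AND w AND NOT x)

Yes, they are equivalent — the two output columns agree on all 8 assignments:
v | w | x | Expression 1 | Expression 2
---------------------------------------
0 | 0 | 0 | 0 | 0
0 | 0 | 1 | 1 | 1
0 | 1 | 0 | 1 | 1
0 | 1 | 1 | 0 | 0
1 | 0 | 0 | 1 | 1
1 | 0 | 1 | 0 | 0
1 | 1 | 0 | 1 | 1
1 | 1 | 1 | 0 | 0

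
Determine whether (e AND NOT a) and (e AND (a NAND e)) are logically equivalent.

Yes, they are equivalent — the two output columns agree on all 4 assignments:
e | a | Expression 1 | Expression 2
-----------------------------------
0 | 0 | 0 | 0
0 | 1 | 0 | 0
1 | 0 | 1 | 1
1 | 1 | 0 | 0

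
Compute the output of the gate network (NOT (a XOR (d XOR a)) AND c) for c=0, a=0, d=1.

Substituting: (NOT (0 XOR (1 XOR 0)) AND 0)
= 0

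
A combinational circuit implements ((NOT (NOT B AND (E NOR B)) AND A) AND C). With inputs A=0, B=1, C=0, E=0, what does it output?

Substituting: ((NOT (NOT 1 AND (0 NOR 1)) AND 0) AND 0)
= 0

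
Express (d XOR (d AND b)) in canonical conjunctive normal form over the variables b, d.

(b OR d) AND (NOT b OR d) AND (NOT b OR NOT d)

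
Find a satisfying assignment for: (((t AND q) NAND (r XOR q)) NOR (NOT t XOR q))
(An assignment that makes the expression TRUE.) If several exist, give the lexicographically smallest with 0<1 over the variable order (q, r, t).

UNSATISFIABLE - no assignment makes this expression true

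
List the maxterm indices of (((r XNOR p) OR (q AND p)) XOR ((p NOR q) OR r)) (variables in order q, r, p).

ΠM(0, 1, 3, 7) = (q OR r OR p) AND (q OR r OR NOT p) AND (q OR NOT r OR NOT p) AND (NOT q OR NOT r OR NOT p)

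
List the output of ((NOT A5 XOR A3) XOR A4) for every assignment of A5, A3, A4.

A5 | A3 | A4 | Output
---------------------
0 | 0 | 0 | 1
0 | 0 | 1 | 0
0 | 1 | 0 | 0
0 | 1 | 1 | 1
1 | 0 | 0 | 0
1 | 0 | 1 | 1
1 | 1 | 0 | 1
1 | 1 | 1 | 0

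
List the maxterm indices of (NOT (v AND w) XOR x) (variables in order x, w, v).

ΠM(3, 4, 5, 6) = (x OR NOT w OR NOT v) AND (NOT x OR w OR v) AND (NOT x OR w OR NOT v) AND (NOT x OR NOT w OR v)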